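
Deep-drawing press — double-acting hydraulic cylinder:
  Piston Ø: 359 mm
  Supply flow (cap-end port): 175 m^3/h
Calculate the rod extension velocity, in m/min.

v ≈ 28.8 m/min

Cap-side area A_cap = π/4 × (359 mm)² = 1.012e5 mm^2
v = Q / A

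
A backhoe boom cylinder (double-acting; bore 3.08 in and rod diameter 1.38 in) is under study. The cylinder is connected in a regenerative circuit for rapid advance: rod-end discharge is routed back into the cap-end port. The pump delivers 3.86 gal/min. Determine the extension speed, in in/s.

In regeneration the rod-end outflow joins the pump flow into the cap end, so the net volume the pump must supply per unit advance equals the rod cross-section area.
Rod cross-section A_rod = π/4 × (1.38 in)² = 1.496 in^2
v = Q_pump / A_rod

v ≈ 9.94 in/s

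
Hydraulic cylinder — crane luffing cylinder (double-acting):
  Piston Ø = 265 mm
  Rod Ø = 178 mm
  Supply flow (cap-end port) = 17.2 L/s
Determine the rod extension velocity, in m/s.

Cap-side area A_cap = π/4 × (265 mm)² = 55150 mm^2
v = Q / A

v ≈ 0.312 m/s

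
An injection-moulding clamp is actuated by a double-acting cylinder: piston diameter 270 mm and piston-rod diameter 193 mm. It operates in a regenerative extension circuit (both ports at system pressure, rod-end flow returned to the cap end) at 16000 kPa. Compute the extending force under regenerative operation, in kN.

With equal pressure on both faces, forces on the annular region cancel; the net push is pressure × rod cross-section.
Rod cross-section A_rod = π/4 × (193 mm)² = 29260 mm^2
F = P × A_rod

F ≈ 468 kN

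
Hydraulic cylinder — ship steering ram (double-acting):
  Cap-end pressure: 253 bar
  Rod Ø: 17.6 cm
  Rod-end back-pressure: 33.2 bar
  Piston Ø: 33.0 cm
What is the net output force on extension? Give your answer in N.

Cap-side area A_cap = π/4 × (33.0 cm)² = 855.3 cm^2
Rod-side annular area A_ann = π/4 × (33.0² − 17.6²) = 612.0 cm^2
Net thrust = P_cap·A_cap − P_rod·A_ann = 2.164e6 N − 2.032e5 N

F ≈ 1.96e6 N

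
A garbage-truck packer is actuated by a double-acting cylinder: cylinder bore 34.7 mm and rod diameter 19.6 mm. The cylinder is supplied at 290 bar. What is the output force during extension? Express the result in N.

F ≈ 27400 N

Cap-side area A_cap = π/4 × (34.7 mm)² = 945.7 mm^2
F = P × A_cap = 290 bar × A_cap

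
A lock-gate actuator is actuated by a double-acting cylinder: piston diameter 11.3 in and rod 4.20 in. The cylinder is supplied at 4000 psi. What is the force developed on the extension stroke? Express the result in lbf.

F ≈ 4.01e5 lbf

Cap-side area A_cap = π/4 × (11.3 in)² = 100.3 in^2
F = P × A_cap = 4000 psi × A_cap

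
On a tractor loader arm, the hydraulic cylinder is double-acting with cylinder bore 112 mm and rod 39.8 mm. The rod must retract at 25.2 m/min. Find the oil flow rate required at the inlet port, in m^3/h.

Q ≈ 13.0 m^3/h

Rod-side annular area A_ann = π/4 × (112² − 39.8²) = 8608 mm^2
Q = A × v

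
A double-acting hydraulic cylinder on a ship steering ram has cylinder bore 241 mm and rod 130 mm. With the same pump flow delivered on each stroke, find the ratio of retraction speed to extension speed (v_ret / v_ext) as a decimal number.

Cap-side area A_cap = π/4 × (241 mm)² = 45620 mm^2
Rod-side annular area A_ann = π/4 × (241² − 130²) = 32340 mm^2
For equal Q, v ∝ 1/A, so v_ret/v_ext = A_cap/A_ann.

v_ret/v_ext ≈ 1.41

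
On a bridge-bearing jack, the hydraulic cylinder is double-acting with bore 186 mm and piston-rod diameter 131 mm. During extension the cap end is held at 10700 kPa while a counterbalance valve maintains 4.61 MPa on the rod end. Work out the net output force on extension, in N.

F ≈ 2.28e5 N

Cap-side area A_cap = π/4 × (186 mm)² = 27170 mm^2
Rod-side annular area A_ann = π/4 × (186² − 131²) = 13690 mm^2
Net thrust = P_cap·A_cap − P_rod·A_ann = 2.907e5 N − 63130 N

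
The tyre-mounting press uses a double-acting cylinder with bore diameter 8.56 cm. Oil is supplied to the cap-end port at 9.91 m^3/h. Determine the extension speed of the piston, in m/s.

Cap-side area A_cap = π/4 × (8.56 cm)² = 57.55 cm^2
v = Q / A

v ≈ 0.478 m/s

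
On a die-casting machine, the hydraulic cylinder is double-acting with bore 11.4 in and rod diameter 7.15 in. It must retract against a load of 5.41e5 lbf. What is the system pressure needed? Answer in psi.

Rod-side annular area A_ann = π/4 × (11.4² − 7.15²) = 61.92 in^2
Retraction: pressure acts on the annular area.
P = F / A = 5.41e5 lbf / A

P ≈ 8740 psi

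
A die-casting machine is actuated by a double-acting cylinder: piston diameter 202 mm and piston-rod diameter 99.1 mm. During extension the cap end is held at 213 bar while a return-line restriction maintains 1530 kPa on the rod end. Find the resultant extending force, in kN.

Cap-side area A_cap = π/4 × (202 mm)² = 32050 mm^2
Rod-side annular area A_ann = π/4 × (202² − 99.1²) = 24330 mm^2
Net thrust = P_cap·A_cap − P_rod·A_ann = 682.6 kN − 37.23 kN

F ≈ 645 kN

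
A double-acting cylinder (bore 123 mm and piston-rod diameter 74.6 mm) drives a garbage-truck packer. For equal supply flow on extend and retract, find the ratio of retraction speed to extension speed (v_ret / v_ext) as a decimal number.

v_ret/v_ext ≈ 1.58

Cap-side area A_cap = π/4 × (123 mm)² = 11880 mm^2
Rod-side annular area A_ann = π/4 × (123² − 74.6²) = 7511 mm^2
For equal Q, v ∝ 1/A, so v_ret/v_ext = A_cap/A_ann.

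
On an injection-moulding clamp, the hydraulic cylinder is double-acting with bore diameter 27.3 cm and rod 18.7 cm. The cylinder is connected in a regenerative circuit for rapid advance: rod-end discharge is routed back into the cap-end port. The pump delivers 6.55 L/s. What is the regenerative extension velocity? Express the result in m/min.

v ≈ 14.3 m/min

In regeneration the rod-end outflow joins the pump flow into the cap end, so the net volume the pump must supply per unit advance equals the rod cross-section area.
Rod cross-section A_rod = π/4 × (18.7 cm)² = 274.6 cm^2
v = Q_pump / A_rod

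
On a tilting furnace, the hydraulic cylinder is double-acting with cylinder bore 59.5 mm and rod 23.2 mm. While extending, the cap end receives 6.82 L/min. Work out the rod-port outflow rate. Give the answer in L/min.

Q_out ≈ 5.78 L/min

Cap-side area A_cap = π/4 × (59.5 mm)² = 2781 mm^2
Rod-side annular area A_ann = π/4 × (59.5² − 23.2²) = 2358 mm^2
Piston speed v = Q_in/A_cap; rod-end outflow Q_out = v × A_ann = Q_in × A_ann/A_cap.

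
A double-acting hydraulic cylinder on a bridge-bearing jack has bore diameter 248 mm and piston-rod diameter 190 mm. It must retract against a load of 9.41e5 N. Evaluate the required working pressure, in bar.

P ≈ 472 bar

Rod-side annular area A_ann = π/4 × (248² − 190²) = 19950 mm^2
Retraction: pressure acts on the annular area.
P = F / A = 9.41e5 N / A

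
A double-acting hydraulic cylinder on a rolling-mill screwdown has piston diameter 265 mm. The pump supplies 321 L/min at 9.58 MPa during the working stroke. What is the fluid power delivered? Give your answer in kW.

W ≈ 51.3 kW

Hydraulic power = P × Q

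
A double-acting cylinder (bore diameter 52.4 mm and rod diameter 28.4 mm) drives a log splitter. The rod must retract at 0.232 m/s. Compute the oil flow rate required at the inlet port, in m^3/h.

Rod-side annular area A_ann = π/4 × (52.4² − 28.4²) = 1523 mm^2
Q = A × v

Q ≈ 1.27 m^3/h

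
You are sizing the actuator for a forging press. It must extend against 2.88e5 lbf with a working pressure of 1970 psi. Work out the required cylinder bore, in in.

Extension force acts on the full piston face: F = P × (π/4)D².
D = √(4F / (πP)) = √(4 × 2.88e5 lbf / (π × 1970 psi))

D ≈ 13.6 in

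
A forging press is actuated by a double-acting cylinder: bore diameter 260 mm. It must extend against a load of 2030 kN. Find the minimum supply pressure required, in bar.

P ≈ 382 bar

Cap-side area A_cap = π/4 × (260 mm)² = 53090 mm^2
P = F / A = 2030 kN / A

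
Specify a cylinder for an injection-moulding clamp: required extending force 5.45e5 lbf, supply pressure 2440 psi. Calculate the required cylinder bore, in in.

D ≈ 16.9 in

Extension force acts on the full piston face: F = P × (π/4)D².
D = √(4F / (πP)) = √(4 × 5.45e5 lbf / (π × 2440 psi))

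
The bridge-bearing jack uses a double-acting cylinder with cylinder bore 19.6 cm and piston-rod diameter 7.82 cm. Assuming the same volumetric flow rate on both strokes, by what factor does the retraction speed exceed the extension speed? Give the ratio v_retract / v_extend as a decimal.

v_ret/v_ext ≈ 1.19

Cap-side area A_cap = π/4 × (19.6 cm)² = 301.7 cm^2
Rod-side annular area A_ann = π/4 × (19.6² − 7.82²) = 253.7 cm^2
For equal Q, v ∝ 1/A, so v_ret/v_ext = A_cap/A_ann.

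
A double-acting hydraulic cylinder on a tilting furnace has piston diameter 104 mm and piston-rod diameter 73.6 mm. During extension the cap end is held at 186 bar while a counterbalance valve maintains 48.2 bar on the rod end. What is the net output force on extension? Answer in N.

Cap-side area A_cap = π/4 × (104 mm)² = 8495 mm^2
Rod-side annular area A_ann = π/4 × (104² − 73.6²) = 4240 mm^2
Net thrust = P_cap·A_cap − P_rod·A_ann = 1.580e5 N − 20440 N

F ≈ 1.38e5 N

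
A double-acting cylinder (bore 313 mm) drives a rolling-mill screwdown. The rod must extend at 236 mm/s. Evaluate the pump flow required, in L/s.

Cap-side area A_cap = π/4 × (313 mm)² = 76940 mm^2
Q = A × v

Q ≈ 18.2 L/s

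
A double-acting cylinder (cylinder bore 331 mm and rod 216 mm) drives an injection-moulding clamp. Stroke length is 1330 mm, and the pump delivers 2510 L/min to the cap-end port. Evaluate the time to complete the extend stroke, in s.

Cap-side area A_cap = π/4 × (331 mm)² = 86050 mm^2
Swept volume V = A × L; t = V / Q = A·L / Q

t ≈ 2.74 s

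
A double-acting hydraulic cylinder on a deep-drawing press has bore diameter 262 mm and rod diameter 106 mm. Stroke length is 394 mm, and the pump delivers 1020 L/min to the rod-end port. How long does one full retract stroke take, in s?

t ≈ 1.04 s

Rod-side annular area A_ann = π/4 × (262² − 106²) = 45090 mm^2
Swept volume V = A × L; t = V / Q = A·L / Q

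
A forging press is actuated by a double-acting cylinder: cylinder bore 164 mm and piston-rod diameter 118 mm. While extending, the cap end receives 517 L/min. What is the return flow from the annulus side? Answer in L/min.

Cap-side area A_cap = π/4 × (164 mm)² = 21120 mm^2
Rod-side annular area A_ann = π/4 × (164² − 118²) = 10190 mm^2
Piston speed v = Q_in/A_cap; rod-end outflow Q_out = v × A_ann = Q_in × A_ann/A_cap.

Q_out ≈ 249 L/min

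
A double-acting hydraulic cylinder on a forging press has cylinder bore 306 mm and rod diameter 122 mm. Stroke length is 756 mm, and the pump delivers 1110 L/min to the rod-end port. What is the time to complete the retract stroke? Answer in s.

t ≈ 2.53 s

Rod-side annular area A_ann = π/4 × (306² − 122²) = 61850 mm^2
Swept volume V = A × L; t = V / Q = A·L / Q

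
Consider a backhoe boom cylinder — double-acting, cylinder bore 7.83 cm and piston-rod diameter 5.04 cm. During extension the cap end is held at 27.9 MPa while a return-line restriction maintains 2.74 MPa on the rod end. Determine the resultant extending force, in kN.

F ≈ 127 kN

Cap-side area A_cap = π/4 × (7.83 cm)² = 48.15 cm^2
Rod-side annular area A_ann = π/4 × (7.83² − 5.04²) = 28.20 cm^2
Net thrust = P_cap·A_cap − P_rod·A_ann = 134.3 kN − 7.727 kN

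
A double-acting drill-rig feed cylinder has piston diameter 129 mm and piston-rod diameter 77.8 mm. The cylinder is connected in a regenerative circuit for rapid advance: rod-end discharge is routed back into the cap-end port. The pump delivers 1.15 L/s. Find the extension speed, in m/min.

In regeneration the rod-end outflow joins the pump flow into the cap end, so the net volume the pump must supply per unit advance equals the rod cross-section area.
Rod cross-section A_rod = π/4 × (77.8 mm)² = 4754 mm^2
v = Q_pump / A_rod

v ≈ 14.5 m/min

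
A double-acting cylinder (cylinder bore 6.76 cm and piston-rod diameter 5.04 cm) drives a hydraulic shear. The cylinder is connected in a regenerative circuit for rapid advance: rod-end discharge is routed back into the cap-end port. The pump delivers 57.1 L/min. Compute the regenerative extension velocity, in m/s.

v ≈ 0.477 m/s

In regeneration the rod-end outflow joins the pump flow into the cap end, so the net volume the pump must supply per unit advance equals the rod cross-section area.
Rod cross-section A_rod = π/4 × (5.04 cm)² = 19.95 cm^2
v = Q_pump / A_rod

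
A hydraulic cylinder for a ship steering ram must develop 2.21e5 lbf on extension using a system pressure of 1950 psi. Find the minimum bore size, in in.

Extension force acts on the full piston face: F = P × (π/4)D².
D = √(4F / (πP)) = √(4 × 2.21e5 lbf / (π × 1950 psi))

D ≈ 12.0 in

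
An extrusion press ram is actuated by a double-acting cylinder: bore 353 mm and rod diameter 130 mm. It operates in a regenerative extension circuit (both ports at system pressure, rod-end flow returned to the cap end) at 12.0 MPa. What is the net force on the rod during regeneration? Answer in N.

With equal pressure on both faces, forces on the annular region cancel; the net push is pressure × rod cross-section.
Rod cross-section A_rod = π/4 × (130 mm)² = 13270 mm^2
F = P × A_rod

F ≈ 1.59e5 N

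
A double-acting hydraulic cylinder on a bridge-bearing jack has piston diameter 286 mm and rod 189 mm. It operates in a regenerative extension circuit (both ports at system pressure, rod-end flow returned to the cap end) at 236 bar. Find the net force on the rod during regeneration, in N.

With equal pressure on both faces, forces on the annular region cancel; the net push is pressure × rod cross-section.
Rod cross-section A_rod = π/4 × (189 mm)² = 28060 mm^2
F = P × A_rod

F ≈ 6.62e5 N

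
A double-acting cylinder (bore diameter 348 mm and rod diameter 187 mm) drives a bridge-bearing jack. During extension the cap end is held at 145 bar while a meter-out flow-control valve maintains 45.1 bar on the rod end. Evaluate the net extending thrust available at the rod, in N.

Cap-side area A_cap = π/4 × (348 mm)² = 95110 mm^2
Rod-side annular area A_ann = π/4 × (348² − 187²) = 67650 mm^2
Net thrust = P_cap·A_cap − P_rod·A_ann = 1.379e6 N − 3.051e5 N

F ≈ 1.07e6 N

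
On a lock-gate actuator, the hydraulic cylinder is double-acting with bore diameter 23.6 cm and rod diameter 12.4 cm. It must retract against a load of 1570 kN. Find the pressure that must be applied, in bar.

P ≈ 496 bar

Rod-side annular area A_ann = π/4 × (23.6² − 12.4²) = 316.7 cm^2
Retraction: pressure acts on the annular area.
P = F / A = 1570 kN / A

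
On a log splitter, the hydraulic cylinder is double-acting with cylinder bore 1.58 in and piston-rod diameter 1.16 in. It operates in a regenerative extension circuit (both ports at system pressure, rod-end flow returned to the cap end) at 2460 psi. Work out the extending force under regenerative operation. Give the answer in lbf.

F ≈ 2600 lbf

With equal pressure on both faces, forces on the annular region cancel; the net push is pressure × rod cross-section.
Rod cross-section A_rod = π/4 × (1.16 in)² = 1.057 in^2
F = P × A_rod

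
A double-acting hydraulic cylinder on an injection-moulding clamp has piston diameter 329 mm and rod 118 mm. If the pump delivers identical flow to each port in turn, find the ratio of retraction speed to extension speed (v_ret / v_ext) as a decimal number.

v_ret/v_ext ≈ 1.15

Cap-side area A_cap = π/4 × (329 mm)² = 85010 mm^2
Rod-side annular area A_ann = π/4 × (329² − 118²) = 74080 mm^2
For equal Q, v ∝ 1/A, so v_ret/v_ext = A_cap/A_ann.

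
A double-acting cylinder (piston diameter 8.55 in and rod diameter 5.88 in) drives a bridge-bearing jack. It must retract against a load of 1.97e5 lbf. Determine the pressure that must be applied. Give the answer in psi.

Rod-side annular area A_ann = π/4 × (8.55² − 5.88²) = 30.26 in^2
Retraction: pressure acts on the annular area.
P = F / A = 1.97e5 lbf / A

P ≈ 6510 psi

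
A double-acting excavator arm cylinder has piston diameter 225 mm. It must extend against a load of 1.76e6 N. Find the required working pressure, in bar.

P ≈ 443 bar

Cap-side area A_cap = π/4 × (225 mm)² = 39760 mm^2
P = F / A = 1.76e6 N / A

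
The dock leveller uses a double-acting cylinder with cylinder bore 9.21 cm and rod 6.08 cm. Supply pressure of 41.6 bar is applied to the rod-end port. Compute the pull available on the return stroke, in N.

Rod-side annular area A_ann = π/4 × (9.21² − 6.08²) = 37.59 cm^2
On retraction the pressure acts on the annular area (bore minus rod).
F = P × A_ann

F ≈ 15600 N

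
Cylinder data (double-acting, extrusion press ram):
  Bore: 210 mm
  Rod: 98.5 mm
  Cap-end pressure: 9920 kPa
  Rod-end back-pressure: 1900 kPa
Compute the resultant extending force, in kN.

Cap-side area A_cap = π/4 × (210 mm)² = 34640 mm^2
Rod-side annular area A_ann = π/4 × (210² − 98.5²) = 27020 mm^2
Net thrust = P_cap·A_cap − P_rod·A_ann = 343.6 kN − 51.33 kN

F ≈ 292 kN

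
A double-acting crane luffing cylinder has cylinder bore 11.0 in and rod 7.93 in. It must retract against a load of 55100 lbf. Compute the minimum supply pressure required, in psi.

Rod-side annular area A_ann = π/4 × (11.0² − 7.93²) = 45.64 in^2
Retraction: pressure acts on the annular area.
P = F / A = 55100 lbf / A

P ≈ 1210 psi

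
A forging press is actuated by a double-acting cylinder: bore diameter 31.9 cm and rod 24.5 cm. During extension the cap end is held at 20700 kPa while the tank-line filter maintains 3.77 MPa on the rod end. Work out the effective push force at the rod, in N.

F ≈ 1.53e6 N

Cap-side area A_cap = π/4 × (31.9 cm)² = 799.2 cm^2
Rod-side annular area A_ann = π/4 × (31.9² − 24.5²) = 327.8 cm^2
Net thrust = P_cap·A_cap − P_rod·A_ann = 1.654e6 N − 1.236e5 N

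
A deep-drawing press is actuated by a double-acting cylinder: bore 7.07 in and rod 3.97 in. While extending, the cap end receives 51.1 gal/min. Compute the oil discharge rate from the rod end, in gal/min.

Q_out ≈ 35.0 gal/min

Cap-side area A_cap = π/4 × (7.07 in)² = 39.26 in^2
Rod-side annular area A_ann = π/4 × (7.07² − 3.97²) = 26.88 in^2
Piston speed v = Q_in/A_cap; rod-end outflow Q_out = v × A_ann = Q_in × A_ann/A_cap.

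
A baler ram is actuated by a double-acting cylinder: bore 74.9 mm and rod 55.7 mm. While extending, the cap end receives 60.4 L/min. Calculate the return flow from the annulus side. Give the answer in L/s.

Cap-side area A_cap = π/4 × (74.9 mm)² = 4406 mm^2
Rod-side annular area A_ann = π/4 × (74.9² − 55.7²) = 1969 mm^2
Piston speed v = Q_in/A_cap; rod-end outflow Q_out = v × A_ann = Q_in × A_ann/A_cap.

Q_out ≈ 0.450 L/s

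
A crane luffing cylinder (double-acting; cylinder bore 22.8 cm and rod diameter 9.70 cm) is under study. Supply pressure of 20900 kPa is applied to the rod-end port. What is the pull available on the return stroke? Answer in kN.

Rod-side annular area A_ann = π/4 × (22.8² − 9.70²) = 334.4 cm^2
On retraction the pressure acts on the annular area (bore minus rod).
F = P × A_ann

F ≈ 699 kN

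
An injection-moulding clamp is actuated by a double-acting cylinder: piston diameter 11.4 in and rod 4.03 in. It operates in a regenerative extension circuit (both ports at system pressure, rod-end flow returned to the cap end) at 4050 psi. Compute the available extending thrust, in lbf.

F ≈ 51700 lbf

With equal pressure on both faces, forces on the annular region cancel; the net push is pressure × rod cross-section.
Rod cross-section A_rod = π/4 × (4.03 in)² = 12.76 in^2
F = P × A_rod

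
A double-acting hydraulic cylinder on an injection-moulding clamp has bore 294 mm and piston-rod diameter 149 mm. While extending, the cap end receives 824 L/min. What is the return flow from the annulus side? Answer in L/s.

Q_out ≈ 10.2 L/s

Cap-side area A_cap = π/4 × (294 mm)² = 67890 mm^2
Rod-side annular area A_ann = π/4 × (294² − 149²) = 50450 mm^2
Piston speed v = Q_in/A_cap; rod-end outflow Q_out = v × A_ann = Q_in × A_ann/A_cap.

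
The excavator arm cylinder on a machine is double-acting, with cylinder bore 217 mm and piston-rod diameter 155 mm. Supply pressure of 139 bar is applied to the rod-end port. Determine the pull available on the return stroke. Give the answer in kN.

Rod-side annular area A_ann = π/4 × (217² − 155²) = 18110 mm^2
On retraction the pressure acts on the annular area (bore minus rod).
F = P × A_ann

F ≈ 252 kN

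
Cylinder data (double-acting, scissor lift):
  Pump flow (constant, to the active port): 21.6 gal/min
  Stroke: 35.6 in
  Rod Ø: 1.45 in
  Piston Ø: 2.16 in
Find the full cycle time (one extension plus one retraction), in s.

Cap-side area A_cap = π/4 × (2.16 in)² = 3.664 in^2
Rod-side annular area A_ann = π/4 × (2.16² − 1.45²) = 2.013 in^2
t_ext = A_cap·L/Q = 1.569 s
t_ret = A_ann·L/Q = 0.8618 s
t_cycle = t_ext + t_ret

t ≈ 2.43 s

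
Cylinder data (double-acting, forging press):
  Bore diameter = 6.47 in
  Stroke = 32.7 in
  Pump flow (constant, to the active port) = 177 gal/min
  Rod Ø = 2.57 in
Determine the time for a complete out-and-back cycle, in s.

Cap-side area A_cap = π/4 × (6.47 in)² = 32.88 in^2
Rod-side annular area A_ann = π/4 × (6.47² − 2.57²) = 27.69 in^2
t_ext = A_cap·L/Q = 1.578 s
t_ret = A_ann·L/Q = 1.329 s
t_cycle = t_ext + t_ret

t ≈ 2.91 s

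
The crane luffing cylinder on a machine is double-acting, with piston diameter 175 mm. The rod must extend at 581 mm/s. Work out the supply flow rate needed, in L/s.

Q ≈ 14.0 L/s

Cap-side area A_cap = π/4 × (175 mm)² = 24050 mm^2
Q = A × v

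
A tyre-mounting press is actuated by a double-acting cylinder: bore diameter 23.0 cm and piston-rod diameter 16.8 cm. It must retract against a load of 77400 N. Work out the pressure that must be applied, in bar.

Rod-side annular area A_ann = π/4 × (23.0² − 16.8²) = 193.8 cm^2
Retraction: pressure acts on the annular area.
P = F / A = 77400 N / A

P ≈ 39.9 bar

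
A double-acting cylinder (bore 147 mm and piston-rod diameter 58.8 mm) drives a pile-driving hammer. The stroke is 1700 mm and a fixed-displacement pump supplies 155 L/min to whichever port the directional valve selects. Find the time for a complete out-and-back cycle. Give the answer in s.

Cap-side area A_cap = π/4 × (147 mm)² = 16970 mm^2
Rod-side annular area A_ann = π/4 × (147² − 58.8²) = 14260 mm^2
t_ext = A_cap·L/Q = 11.17 s
t_ret = A_ann·L/Q = 9.382 s
t_cycle = t_ext + t_ret

t ≈ 20.5 s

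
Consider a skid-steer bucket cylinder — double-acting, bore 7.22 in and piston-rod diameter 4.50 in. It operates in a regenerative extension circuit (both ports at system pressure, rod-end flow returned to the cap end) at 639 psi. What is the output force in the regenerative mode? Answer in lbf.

With equal pressure on both faces, forces on the annular region cancel; the net push is pressure × rod cross-section.
Rod cross-section A_rod = π/4 × (4.50 in)² = 15.90 in^2
F = P × A_rod

F ≈ 10200 lbf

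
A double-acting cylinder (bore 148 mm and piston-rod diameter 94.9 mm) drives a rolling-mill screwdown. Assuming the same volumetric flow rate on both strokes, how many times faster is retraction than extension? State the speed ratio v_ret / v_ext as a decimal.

v_ret/v_ext ≈ 1.70

Cap-side area A_cap = π/4 × (148 mm)² = 17200 mm^2
Rod-side annular area A_ann = π/4 × (148² − 94.9²) = 10130 mm^2
For equal Q, v ∝ 1/A, so v_ret/v_ext = A_cap/A_ann.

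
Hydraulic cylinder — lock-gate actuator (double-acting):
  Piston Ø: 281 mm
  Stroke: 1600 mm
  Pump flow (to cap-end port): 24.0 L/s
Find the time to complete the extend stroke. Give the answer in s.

Cap-side area A_cap = π/4 × (281 mm)² = 62020 mm^2
Swept volume V = A × L; t = V / Q = A·L / Q

t ≈ 4.13 s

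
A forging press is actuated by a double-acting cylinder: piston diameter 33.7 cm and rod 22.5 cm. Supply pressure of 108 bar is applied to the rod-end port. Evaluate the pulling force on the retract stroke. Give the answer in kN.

Rod-side annular area A_ann = π/4 × (33.7² − 22.5²) = 494.4 cm^2
On retraction the pressure acts on the annular area (bore minus rod).
F = P × A_ann

F ≈ 534 kN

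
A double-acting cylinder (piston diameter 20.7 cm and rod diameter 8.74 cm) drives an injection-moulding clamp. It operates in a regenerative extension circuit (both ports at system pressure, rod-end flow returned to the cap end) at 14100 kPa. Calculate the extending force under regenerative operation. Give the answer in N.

With equal pressure on both faces, forces on the annular region cancel; the net push is pressure × rod cross-section.
Rod cross-section A_rod = π/4 × (8.74 cm)² = 59.99 cm^2
F = P × A_rod

F ≈ 84600 N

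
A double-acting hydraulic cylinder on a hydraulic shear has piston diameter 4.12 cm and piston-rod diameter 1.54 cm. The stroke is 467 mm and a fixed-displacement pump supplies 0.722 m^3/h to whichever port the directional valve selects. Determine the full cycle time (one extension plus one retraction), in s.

Cap-side area A_cap = π/4 × (4.12 cm)² = 13.33 cm^2
Rod-side annular area A_ann = π/4 × (4.12² − 1.54²) = 11.47 cm^2
t_ext = A_cap·L/Q = 3.104 s
t_ret = A_ann·L/Q = 2.671 s
t_cycle = t_ext + t_ret

t ≈ 5.77 s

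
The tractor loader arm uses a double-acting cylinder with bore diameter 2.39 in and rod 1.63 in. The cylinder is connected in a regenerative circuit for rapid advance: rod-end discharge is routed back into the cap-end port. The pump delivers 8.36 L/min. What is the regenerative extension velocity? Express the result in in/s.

In regeneration the rod-end outflow joins the pump flow into the cap end, so the net volume the pump must supply per unit advance equals the rod cross-section area.
Rod cross-section A_rod = π/4 × (1.63 in)² = 2.087 in^2
v = Q_pump / A_rod

v ≈ 4.07 in/s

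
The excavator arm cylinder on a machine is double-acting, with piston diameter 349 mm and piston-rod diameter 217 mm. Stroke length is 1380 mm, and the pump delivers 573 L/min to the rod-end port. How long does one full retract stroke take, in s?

Rod-side annular area A_ann = π/4 × (349² − 217²) = 58680 mm^2
Swept volume V = A × L; t = V / Q = A·L / Q

t ≈ 8.48 s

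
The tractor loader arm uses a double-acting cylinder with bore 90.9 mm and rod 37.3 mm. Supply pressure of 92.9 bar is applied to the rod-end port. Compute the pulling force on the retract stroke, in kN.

F ≈ 50.1 kN

Rod-side annular area A_ann = π/4 × (90.9² − 37.3²) = 5397 mm^2
On retraction the pressure acts on the annular area (bore minus rod).
F = P × A_ann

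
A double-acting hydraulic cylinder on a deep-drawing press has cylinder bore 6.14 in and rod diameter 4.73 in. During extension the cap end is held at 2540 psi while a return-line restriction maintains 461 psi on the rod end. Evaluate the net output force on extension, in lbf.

F ≈ 69700 lbf

Cap-side area A_cap = π/4 × (6.14 in)² = 29.61 in^2
Rod-side annular area A_ann = π/4 × (6.14² − 4.73²) = 12.04 in^2
Net thrust = P_cap·A_cap − P_rod·A_ann = 75210 lbf − 5549 lbf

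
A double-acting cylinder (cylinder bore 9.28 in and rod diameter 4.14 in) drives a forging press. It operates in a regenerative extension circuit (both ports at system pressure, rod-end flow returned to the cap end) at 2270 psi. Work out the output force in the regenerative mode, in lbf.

With equal pressure on both faces, forces on the annular region cancel; the net push is pressure × rod cross-section.
Rod cross-section A_rod = π/4 × (4.14 in)² = 13.46 in^2
F = P × A_rod

F ≈ 30600 lbf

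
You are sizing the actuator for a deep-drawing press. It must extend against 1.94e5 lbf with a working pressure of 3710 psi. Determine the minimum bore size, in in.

Extension force acts on the full piston face: F = P × (π/4)D².
D = √(4F / (πP)) = √(4 × 1.94e5 lbf / (π × 3710 psi))

D ≈ 8.16 in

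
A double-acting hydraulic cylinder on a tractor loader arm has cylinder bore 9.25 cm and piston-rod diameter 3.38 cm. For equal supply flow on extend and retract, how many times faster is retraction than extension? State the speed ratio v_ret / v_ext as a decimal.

Cap-side area A_cap = π/4 × (9.25 cm)² = 67.20 cm^2
Rod-side annular area A_ann = π/4 × (9.25² − 3.38²) = 58.23 cm^2
For equal Q, v ∝ 1/A, so v_ret/v_ext = A_cap/A_ann.

v_ret/v_ext ≈ 1.15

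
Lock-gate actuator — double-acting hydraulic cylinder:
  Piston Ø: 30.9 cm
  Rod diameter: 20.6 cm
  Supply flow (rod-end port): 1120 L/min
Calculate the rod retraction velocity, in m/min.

Rod-side annular area A_ann = π/4 × (30.9² − 20.6²) = 416.6 cm^2
Flow into the rod-end port fills the annular volume.
v = Q / A

v ≈ 26.9 m/min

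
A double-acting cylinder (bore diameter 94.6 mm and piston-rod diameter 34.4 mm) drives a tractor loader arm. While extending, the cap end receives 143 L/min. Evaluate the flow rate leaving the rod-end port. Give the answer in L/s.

Cap-side area A_cap = π/4 × (94.6 mm)² = 7029 mm^2
Rod-side annular area A_ann = π/4 × (94.6² − 34.4²) = 6099 mm^2
Piston speed v = Q_in/A_cap; rod-end outflow Q_out = v × A_ann = Q_in × A_ann/A_cap.

Q_out ≈ 2.07 L/s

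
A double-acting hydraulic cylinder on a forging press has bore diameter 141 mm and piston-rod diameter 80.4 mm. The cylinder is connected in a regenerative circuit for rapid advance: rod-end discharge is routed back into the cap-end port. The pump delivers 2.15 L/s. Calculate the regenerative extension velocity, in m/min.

In regeneration the rod-end outflow joins the pump flow into the cap end, so the net volume the pump must supply per unit advance equals the rod cross-section area.
Rod cross-section A_rod = π/4 × (80.4 mm)² = 5077 mm^2
v = Q_pump / A_rod

v ≈ 25.4 m/min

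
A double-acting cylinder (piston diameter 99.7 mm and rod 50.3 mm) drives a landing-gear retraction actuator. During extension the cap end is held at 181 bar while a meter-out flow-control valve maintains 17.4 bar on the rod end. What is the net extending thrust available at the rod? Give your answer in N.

F ≈ 1.31e5 N

Cap-side area A_cap = π/4 × (99.7 mm)² = 7807 mm^2
Rod-side annular area A_ann = π/4 × (99.7² − 50.3²) = 5820 mm^2
Net thrust = P_cap·A_cap − P_rod·A_ann = 1.413e5 N − 10130 N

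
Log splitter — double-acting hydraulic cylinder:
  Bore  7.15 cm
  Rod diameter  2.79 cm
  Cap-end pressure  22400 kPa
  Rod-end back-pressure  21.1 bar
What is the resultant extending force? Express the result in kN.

Cap-side area A_cap = π/4 × (7.15 cm)² = 40.15 cm^2
Rod-side annular area A_ann = π/4 × (7.15² − 2.79²) = 34.04 cm^2
Net thrust = P_cap·A_cap − P_rod·A_ann = 89.94 kN − 7.182 kN

F ≈ 82.8 kN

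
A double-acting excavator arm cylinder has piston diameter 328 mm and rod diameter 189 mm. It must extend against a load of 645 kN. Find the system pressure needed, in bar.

P ≈ 76.3 bar

Cap-side area A_cap = π/4 × (328 mm)² = 84500 mm^2
P = F / A = 645 kN / A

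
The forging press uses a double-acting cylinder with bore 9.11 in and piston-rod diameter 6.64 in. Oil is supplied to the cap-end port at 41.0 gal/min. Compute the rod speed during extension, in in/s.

v ≈ 2.42 in/s

Cap-side area A_cap = π/4 × (9.11 in)² = 65.18 in^2
v = Q / A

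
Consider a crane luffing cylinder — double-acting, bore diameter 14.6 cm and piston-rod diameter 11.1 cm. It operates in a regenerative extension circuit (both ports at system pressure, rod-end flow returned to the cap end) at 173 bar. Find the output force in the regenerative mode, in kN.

With equal pressure on both faces, forces on the annular region cancel; the net push is pressure × rod cross-section.
Rod cross-section A_rod = π/4 × (11.1 cm)² = 96.77 cm^2
F = P × A_rod

F ≈ 167 kN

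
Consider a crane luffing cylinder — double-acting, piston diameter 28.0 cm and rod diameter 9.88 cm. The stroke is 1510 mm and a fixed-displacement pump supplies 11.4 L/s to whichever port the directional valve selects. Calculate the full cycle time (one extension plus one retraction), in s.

Cap-side area A_cap = π/4 × (28.0 cm)² = 615.8 cm^2
Rod-side annular area A_ann = π/4 × (28.0² − 9.88²) = 539.1 cm^2
t_ext = A_cap·L/Q = 8.156 s
t_ret = A_ann·L/Q = 7.141 s
t_cycle = t_ext + t_ret

t ≈ 15.3 s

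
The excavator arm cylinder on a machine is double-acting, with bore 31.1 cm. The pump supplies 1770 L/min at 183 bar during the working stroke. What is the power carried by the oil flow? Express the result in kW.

Hydraulic power = P × Q

W ≈ 540 kW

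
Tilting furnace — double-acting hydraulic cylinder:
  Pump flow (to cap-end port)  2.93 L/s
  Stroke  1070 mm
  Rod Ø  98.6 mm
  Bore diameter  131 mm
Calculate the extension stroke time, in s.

t ≈ 4.92 s

Cap-side area A_cap = π/4 × (131 mm)² = 13480 mm^2
Swept volume V = A × L; t = V / Q = A·L / Q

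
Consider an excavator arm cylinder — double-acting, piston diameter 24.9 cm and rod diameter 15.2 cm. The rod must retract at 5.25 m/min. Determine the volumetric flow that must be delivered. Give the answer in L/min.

Rod-side annular area A_ann = π/4 × (24.9² − 15.2²) = 305.5 cm^2
Q = A × v

Q ≈ 160 L/min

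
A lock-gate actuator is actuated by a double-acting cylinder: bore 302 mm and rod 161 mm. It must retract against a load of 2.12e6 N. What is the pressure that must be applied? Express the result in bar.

Rod-side annular area A_ann = π/4 × (302² − 161²) = 51270 mm^2
Retraction: pressure acts on the annular area.
P = F / A = 2.12e6 N / A

P ≈ 413 bar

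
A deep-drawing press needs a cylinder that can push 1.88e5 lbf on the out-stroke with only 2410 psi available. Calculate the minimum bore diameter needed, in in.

D ≈ 9.97 in

Extension force acts on the full piston face: F = P × (π/4)D².
D = √(4F / (πP)) = √(4 × 1.88e5 lbf / (π × 2410 psi))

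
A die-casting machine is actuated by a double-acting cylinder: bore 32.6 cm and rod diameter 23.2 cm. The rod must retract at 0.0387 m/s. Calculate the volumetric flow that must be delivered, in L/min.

Q ≈ 95.7 L/min

Rod-side annular area A_ann = π/4 × (32.6² − 23.2²) = 412.0 cm^2
Q = A × v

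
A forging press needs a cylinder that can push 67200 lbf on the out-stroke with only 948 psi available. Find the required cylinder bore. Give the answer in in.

D ≈ 9.50 in

Extension force acts on the full piston face: F = P × (π/4)D².
D = √(4F / (πP)) = √(4 × 67200 lbf / (π × 948 psi))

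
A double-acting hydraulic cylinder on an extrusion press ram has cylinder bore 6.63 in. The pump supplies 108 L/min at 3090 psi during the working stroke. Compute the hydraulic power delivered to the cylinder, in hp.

W ≈ 51.4 hp

Hydraulic power = P × Q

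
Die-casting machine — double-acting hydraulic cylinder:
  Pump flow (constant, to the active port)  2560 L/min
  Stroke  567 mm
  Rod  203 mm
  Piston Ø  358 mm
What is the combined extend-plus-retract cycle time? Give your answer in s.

Cap-side area A_cap = π/4 × (358 mm)² = 1.007e5 mm^2
Rod-side annular area A_ann = π/4 × (358² − 203²) = 68290 mm^2
t_ext = A_cap·L/Q = 1.338 s
t_ret = A_ann·L/Q = 0.9076 s
t_cycle = t_ext + t_ret

t ≈ 2.25 s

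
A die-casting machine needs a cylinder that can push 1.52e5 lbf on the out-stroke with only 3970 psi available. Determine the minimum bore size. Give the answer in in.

Extension force acts on the full piston face: F = P × (π/4)D².
D = √(4F / (πP)) = √(4 × 1.52e5 lbf / (π × 3970 psi))

D ≈ 6.98 in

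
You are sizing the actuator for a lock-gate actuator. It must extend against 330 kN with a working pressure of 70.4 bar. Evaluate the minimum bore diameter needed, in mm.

D ≈ 244 mm

Extension force acts on the full piston face: F = P × (π/4)D².
D = √(4F / (πP)) = √(4 × 330 kN / (π × 70.4 bar))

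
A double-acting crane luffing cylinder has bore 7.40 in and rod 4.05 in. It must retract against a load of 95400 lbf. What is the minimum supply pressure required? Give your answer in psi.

Rod-side annular area A_ann = π/4 × (7.40² − 4.05²) = 30.13 in^2
Retraction: pressure acts on the annular area.
P = F / A = 95400 lbf / A

P ≈ 3170 psi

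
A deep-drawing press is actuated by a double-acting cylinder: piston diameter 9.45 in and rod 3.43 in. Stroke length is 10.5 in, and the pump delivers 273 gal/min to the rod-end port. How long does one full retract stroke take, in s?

t ≈ 0.608 s

Rod-side annular area A_ann = π/4 × (9.45² − 3.43²) = 60.90 in^2
Swept volume V = A × L; t = V / Q = A·L / Q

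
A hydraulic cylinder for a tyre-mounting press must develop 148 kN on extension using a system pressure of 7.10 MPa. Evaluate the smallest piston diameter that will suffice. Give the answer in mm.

Extension force acts on the full piston face: F = P × (π/4)D².
D = √(4F / (πP)) = √(4 × 148 kN / (π × 7.10 MPa))

D ≈ 163 mm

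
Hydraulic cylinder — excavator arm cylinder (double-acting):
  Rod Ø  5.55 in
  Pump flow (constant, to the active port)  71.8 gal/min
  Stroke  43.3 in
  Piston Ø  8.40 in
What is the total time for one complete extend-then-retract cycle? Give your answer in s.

Cap-side area A_cap = π/4 × (8.40 in)² = 55.42 in^2
Rod-side annular area A_ann = π/4 × (8.40² − 5.55²) = 31.23 in^2
t_ext = A_cap·L/Q = 8.681 s
t_ret = A_ann·L/Q = 4.891 s
t_cycle = t_ext + t_ret

t ≈ 13.6 s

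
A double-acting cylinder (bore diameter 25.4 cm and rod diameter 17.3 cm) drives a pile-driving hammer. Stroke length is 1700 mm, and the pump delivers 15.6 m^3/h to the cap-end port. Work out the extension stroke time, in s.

t ≈ 19.9 s

Cap-side area A_cap = π/4 × (25.4 cm)² = 506.7 cm^2
Swept volume V = A × L; t = V / Q = A·L / Q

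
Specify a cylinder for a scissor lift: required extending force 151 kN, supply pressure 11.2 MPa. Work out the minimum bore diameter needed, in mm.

Extension force acts on the full piston face: F = P × (π/4)D².
D = √(4F / (πP)) = √(4 × 151 kN / (π × 11.2 MPa))

D ≈ 131 mm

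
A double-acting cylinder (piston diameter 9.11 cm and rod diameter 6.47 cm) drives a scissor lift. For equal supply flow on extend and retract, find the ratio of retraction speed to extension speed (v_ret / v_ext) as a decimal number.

v_ret/v_ext ≈ 2.02

Cap-side area A_cap = π/4 × (9.11 cm)² = 65.18 cm^2
Rod-side annular area A_ann = π/4 × (9.11² − 6.47²) = 32.30 cm^2
For equal Q, v ∝ 1/A, so v_ret/v_ext = A_cap/A_ann.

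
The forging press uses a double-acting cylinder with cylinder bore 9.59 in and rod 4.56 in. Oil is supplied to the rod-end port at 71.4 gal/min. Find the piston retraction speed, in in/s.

v ≈ 4.92 in/s

Rod-side annular area A_ann = π/4 × (9.59² − 4.56²) = 55.90 in^2
Flow into the rod-end port fills the annular volume.
v = Q / A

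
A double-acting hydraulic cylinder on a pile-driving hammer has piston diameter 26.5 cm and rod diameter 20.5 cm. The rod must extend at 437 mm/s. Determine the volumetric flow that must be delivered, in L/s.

Cap-side area A_cap = π/4 × (26.5 cm)² = 551.5 cm^2
Q = A × v

Q ≈ 24.1 L/s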